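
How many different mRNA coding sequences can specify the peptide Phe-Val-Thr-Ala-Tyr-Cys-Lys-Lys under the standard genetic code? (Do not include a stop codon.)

Phe: 2 codons.
Val: 4 codons.
Thr: 4 codons.
Ala: 4 codons.
Tyr: 2 codons.
Cys: 2 codons.
Lys: 2 codons.
Lys: 2 codons.
2 × 4 × 4 × 4 × 2 × 2 × 2 × 2 = 2048.

2048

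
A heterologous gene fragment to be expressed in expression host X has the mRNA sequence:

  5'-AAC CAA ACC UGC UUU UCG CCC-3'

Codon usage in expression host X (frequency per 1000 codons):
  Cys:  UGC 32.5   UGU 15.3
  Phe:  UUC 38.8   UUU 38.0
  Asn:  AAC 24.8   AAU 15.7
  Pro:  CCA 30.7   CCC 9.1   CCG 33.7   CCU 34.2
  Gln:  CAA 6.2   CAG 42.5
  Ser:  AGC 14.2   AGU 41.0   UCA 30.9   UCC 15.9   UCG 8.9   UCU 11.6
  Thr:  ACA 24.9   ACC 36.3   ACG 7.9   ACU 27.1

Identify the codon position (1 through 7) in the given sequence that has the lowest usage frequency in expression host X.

Codon 1 AAC (Asn): 24.8 per 1000.
Codon 2 CAA (Gln): 6.2 per 1000.
Codon 3 ACC (Thr): 36.3 per 1000.
Codon 4 UGC (Cys): 32.5 per 1000.
Codon 5 UUU (Phe): 38.0 per 1000.
Codon 6 UCG (Ser): 8.9 per 1000.
Codon 7 CCC (Pro): 9.1 per 1000.
Lowest frequency is 6.2 at codon 2.

2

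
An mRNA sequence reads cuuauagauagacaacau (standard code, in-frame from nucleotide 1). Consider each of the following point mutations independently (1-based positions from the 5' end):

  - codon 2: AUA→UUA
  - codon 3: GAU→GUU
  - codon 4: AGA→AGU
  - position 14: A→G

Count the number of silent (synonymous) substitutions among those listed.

Codon 2: AUA (Ile) → UUA (Leu) — missense.
Codon 3: GAU (Asp) → GUU (Val) — missense.
Codon 4: AGA (Arg) → AGU (Ser) — missense.
Codon 5: CAA (Gln) → CGA (Arg) — missense.
Synonymous: 0 of 4.

0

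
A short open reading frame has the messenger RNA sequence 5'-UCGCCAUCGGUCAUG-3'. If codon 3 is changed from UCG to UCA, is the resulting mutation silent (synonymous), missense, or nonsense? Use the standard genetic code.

Position 9 falls in codon 3: UCG → Ser.
After the substitution the codon is UCA → Ser.
Both encode Ser, so the change is synonymous.

silent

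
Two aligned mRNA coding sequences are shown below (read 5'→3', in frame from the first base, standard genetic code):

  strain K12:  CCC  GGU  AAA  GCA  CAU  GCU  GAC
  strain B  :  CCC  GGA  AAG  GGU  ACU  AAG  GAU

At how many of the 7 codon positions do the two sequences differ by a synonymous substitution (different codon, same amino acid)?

3

Codon 1: CCC Pro / CCC Pro — identical.
Codon 2: GGU Gly / GGA Gly — synonymous.
Codon 3: AAA Lys / AAG Lys — synonymous.
Codon 4: GCA Ala / GGU Gly — nonsynonymous.
Codon 5: CAU His / ACU Thr — nonsynonymous.
Codon 6: GCU Ala / AAG Lys — nonsynonymous.
Codon 7: GAC Asp / GAU Asp — synonymous.
Synonymous differences: 3.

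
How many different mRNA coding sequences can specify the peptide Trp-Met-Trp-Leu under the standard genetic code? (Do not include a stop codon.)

Trp: 1 codon.
Met: 1 codon.
Trp: 1 codon.
Leu: 6 codons.
1 × 1 × 1 × 6 = 6.

6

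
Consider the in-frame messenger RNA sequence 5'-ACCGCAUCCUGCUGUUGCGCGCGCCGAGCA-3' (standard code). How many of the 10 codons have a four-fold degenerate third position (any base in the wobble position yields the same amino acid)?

7

Codon 1 ACC (Thr): third position 4-fold.
Codon 2 GCA (Ala): third position 4-fold.
Codon 3 UCC (Ser): third position 4-fold.
Codon 4 UGC (Cys): third position 2-fold.
Codon 5 UGU (Cys): third position 2-fold.
Codon 6 UGC (Cys): third position 2-fold.
Codon 7 GCG (Ala): third position 4-fold.
Codon 8 CGC (Arg): third position 4-fold.
Codon 9 CGA (Arg): third position 4-fold.
Codon 10 GCA (Ala): third position 4-fold.
Four-fold degenerate third positions: 7.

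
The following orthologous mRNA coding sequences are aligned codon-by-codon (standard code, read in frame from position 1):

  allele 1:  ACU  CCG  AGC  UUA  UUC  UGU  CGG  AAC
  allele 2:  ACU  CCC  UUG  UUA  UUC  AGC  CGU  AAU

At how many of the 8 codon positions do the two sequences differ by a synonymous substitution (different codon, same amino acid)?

3

Codon 1: ACU Thr / ACU Thr — identical.
Codon 2: CCG Pro / CCC Pro — synonymous.
Codon 3: AGC Ser / UUG Leu — nonsynonymous.
Codon 4: UUA Leu / UUA Leu — identical.
Codon 5: UUC Phe / UUC Phe — identical.
Codon 6: UGU Cys / AGC Ser — nonsynonymous.
Codon 7: CGG Arg / CGU Arg — synonymous.
Codon 8: AAC Asn / AAU Asn — synonymous.
Synonymous differences: 3.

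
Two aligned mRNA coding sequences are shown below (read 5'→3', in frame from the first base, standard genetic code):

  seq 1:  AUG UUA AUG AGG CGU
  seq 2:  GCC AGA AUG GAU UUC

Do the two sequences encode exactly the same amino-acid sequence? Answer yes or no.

no

Codon 1: AUG Met / GCC Ala — nonsynonymous.
Codon 2: UUA Leu / AGA Arg — nonsynonymous.
Codon 3: AUG Met / AUG Met — identical.
Codon 4: AGG Arg / GAU Asp — nonsynonymous.
Codon 5: CGU Arg / UUC Phe — nonsynonymous.
Nonsynonymous differences: 4 → different protein.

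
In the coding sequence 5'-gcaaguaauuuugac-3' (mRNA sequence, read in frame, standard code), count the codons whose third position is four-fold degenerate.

Codon 1 GCA (Ala): third position 4-fold.
Codon 2 AGU (Ser): third position 2-fold.
Codon 3 AAU (Asn): third position 2-fold.
Codon 4 UUU (Phe): third position 2-fold.
Codon 5 GAC (Asp): third position 2-fold.
Four-fold degenerate third positions: 1.

1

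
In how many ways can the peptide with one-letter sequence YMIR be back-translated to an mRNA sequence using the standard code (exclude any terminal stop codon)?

Tyr: 2 codons.
Met: 1 codon.
Ile: 3 codons.
Arg: 6 codons.
2 × 1 × 3 × 6 = 36.

36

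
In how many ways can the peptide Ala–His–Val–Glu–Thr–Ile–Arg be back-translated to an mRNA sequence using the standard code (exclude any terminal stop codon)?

Ala: 4 codons.
His: 2 codons.
Val: 4 codons.
Glu: 2 codons.
Thr: 4 codons.
Ile: 3 codons.
Arg: 6 codons.
4 × 2 × 4 × 2 × 4 × 3 × 6 = 4608.

4608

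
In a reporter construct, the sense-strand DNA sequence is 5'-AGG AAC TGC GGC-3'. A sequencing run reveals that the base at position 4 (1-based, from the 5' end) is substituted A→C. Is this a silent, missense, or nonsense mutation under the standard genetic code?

Position 4 falls in codon 2: AAC → Asn.
After the substitution the codon is CAC → His.
Asn ≠ His, so this is a missense mutation.

missense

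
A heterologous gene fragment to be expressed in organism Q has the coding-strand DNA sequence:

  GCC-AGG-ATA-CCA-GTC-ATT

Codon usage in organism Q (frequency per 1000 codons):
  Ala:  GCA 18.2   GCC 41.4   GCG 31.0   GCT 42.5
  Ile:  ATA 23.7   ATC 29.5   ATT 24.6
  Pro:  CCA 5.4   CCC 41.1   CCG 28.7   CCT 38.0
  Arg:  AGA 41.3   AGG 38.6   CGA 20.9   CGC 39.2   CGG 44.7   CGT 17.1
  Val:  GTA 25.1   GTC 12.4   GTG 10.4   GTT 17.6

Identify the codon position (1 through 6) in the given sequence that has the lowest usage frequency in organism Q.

4

Codon 1 GCC (Ala): 41.4 per 1000.
Codon 2 AGG (Arg): 38.6 per 1000.
Codon 3 ATA (Ile): 23.7 per 1000.
Codon 4 CCA (Pro): 5.4 per 1000.
Codon 5 GTC (Val): 12.4 per 1000.
Codon 6 ATT (Ile): 24.6 per 1000.
Lowest frequency is 5.4 at codon 4.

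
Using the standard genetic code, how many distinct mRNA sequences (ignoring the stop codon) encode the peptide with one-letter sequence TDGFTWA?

Thr: 4 codons.
Asp: 2 codons.
Gly: 4 codons.
Phe: 2 codons.
Thr: 4 codons.
Trp: 1 codon.
Ala: 4 codons.
4 × 2 × 4 × 2 × 4 × 1 × 4 = 1024.

1024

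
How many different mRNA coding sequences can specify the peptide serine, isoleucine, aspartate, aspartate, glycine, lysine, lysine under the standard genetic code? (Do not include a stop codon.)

Ser: 6 codons.
Ile: 3 codons.
Asp: 2 codons.
Asp: 2 codons.
Gly: 4 codons.
Lys: 2 codons.
Lys: 2 codons.
6 × 3 × 2 × 2 × 4 × 2 × 2 = 1152.

1152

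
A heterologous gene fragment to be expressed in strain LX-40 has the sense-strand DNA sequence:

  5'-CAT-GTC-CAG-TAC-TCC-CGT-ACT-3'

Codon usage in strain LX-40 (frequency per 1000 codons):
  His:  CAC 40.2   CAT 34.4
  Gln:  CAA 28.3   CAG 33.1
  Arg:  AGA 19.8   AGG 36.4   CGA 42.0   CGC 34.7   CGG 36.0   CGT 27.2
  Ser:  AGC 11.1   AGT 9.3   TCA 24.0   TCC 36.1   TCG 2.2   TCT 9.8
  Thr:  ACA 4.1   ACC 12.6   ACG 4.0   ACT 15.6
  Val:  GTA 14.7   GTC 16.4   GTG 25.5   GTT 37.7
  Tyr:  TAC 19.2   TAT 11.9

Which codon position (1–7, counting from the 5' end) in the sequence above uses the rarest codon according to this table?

Codon 1 CAT (His): 34.4 per 1000.
Codon 2 GTC (Val): 16.4 per 1000.
Codon 3 CAG (Gln): 33.1 per 1000.
Codon 4 TAC (Tyr): 19.2 per 1000.
Codon 5 TCC (Ser): 36.1 per 1000.
Codon 6 CGT (Arg): 27.2 per 1000.
Codon 7 ACT (Thr): 15.6 per 1000.
Lowest frequency is 15.6 at codon 7.

7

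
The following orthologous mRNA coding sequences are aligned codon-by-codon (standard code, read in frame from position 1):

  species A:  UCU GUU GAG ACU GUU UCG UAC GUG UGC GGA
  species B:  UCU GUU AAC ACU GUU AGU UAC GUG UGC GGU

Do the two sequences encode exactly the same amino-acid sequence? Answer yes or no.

no

Codon 1: UCU Ser / UCU Ser — identical.
Codon 2: GUU Val / GUU Val — identical.
Codon 3: GAG Glu / AAC Asn — nonsynonymous.
Codon 4: ACU Thr / ACU Thr — identical.
Codon 5: GUU Val / GUU Val — identical.
Codon 6: UCG Ser / AGU Ser — synonymous.
Codon 7: UAC Tyr / UAC Tyr — identical.
Codon 8: GUG Val / GUG Val — identical.
Codon 9: UGC Cys / UGC Cys — identical.
Codon 10: GGA Gly / GGU Gly — synonymous.
Nonsynonymous differences: 1 → different protein.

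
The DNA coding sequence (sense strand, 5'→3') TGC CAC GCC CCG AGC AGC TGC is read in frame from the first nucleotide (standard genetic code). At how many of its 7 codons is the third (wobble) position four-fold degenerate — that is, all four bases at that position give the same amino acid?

Codon 1 TGC (Cys): third position 2-fold.
Codon 2 CAC (His): third position 2-fold.
Codon 3 GCC (Ala): third position 4-fold.
Codon 4 CCG (Pro): third position 4-fold.
Codon 5 AGC (Ser): third position 2-fold.
Codon 6 AGC (Ser): third position 2-fold.
Codon 7 TGC (Cys): third position 2-fold.
Four-fold degenerate third positions: 2.

2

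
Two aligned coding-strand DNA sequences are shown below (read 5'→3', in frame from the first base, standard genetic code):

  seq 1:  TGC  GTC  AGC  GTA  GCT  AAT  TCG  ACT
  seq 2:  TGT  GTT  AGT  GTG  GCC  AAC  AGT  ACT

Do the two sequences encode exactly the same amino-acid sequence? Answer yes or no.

yes

Codon 1: TGC Cys / TGT Cys — synonymous.
Codon 2: GTC Val / GTT Val — synonymous.
Codon 3: AGC Ser / AGT Ser — synonymous.
Codon 4: GTA Val / GTG Val — synonymous.
Codon 5: GCT Ala / GCC Ala — synonymous.
Codon 6: AAT Asn / AAC Asn — synonymous.
Codon 7: TCG Ser / AGT Ser — synonymous.
Codon 8: ACT Thr / ACT Thr — identical.
Nonsynonymous differences: 0 → same protein.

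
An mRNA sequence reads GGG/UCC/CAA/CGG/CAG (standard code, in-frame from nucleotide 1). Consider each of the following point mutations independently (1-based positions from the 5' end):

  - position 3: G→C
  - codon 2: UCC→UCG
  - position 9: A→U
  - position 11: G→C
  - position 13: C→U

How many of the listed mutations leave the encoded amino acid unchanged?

2

Codon 1: GGG (Gly) → GGC (Gly) — synonymous.
Codon 2: UCC (Ser) → UCG (Ser) — synonymous.
Codon 3: CAA (Gln) → CAU (His) — missense.
Codon 4: CGG (Arg) → CCG (Pro) — missense.
Codon 5: CAG (Gln) → UAG (Stop) — nonsense.
Synonymous: 2 of 5.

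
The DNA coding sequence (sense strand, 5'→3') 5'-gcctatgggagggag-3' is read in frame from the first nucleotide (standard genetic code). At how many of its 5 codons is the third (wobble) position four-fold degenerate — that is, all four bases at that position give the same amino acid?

2

Codon 1 GCC (Ala): third position 4-fold.
Codon 2 TAT (Tyr): third position 2-fold.
Codon 3 GGG (Gly): third position 4-fold.
Codon 4 AGG (Arg): third position 2-fold.
Codon 5 GAG (Glu): third position 2-fold.
Four-fold degenerate third positions: 2.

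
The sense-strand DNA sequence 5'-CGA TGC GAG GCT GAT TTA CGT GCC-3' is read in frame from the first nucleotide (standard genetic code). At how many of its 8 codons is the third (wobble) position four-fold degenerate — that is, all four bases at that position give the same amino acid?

Codon 1 CGA (Arg): third position 4-fold.
Codon 2 TGC (Cys): third position 2-fold.
Codon 3 GAG (Glu): third position 2-fold.
Codon 4 GCT (Ala): third position 4-fold.
Codon 5 GAT (Asp): third position 2-fold.
Codon 6 TTA (Leu): third position 2-fold.
Codon 7 CGT (Arg): third position 4-fold.
Codon 8 GCC (Ala): third position 4-fold.
Four-fold degenerate third positions: 4.

4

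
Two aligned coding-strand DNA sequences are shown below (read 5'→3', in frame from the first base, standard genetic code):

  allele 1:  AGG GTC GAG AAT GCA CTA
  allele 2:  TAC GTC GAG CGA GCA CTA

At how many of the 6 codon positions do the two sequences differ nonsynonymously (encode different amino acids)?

2

Codon 1: AGG Arg / TAC Tyr — nonsynonymous.
Codon 2: GTC Val / GTC Val — identical.
Codon 3: GAG Glu / GAG Glu — identical.
Codon 4: AAT Asn / CGA Arg — nonsynonymous.
Codon 5: GCA Ala / GCA Ala — identical.
Codon 6: CTA Leu / CTA Leu — identical.
Nonsynonymous differences: 2.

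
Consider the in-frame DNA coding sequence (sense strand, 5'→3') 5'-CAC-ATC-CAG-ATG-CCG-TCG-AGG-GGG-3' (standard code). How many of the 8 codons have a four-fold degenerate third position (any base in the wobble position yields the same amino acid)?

3

Codon 1 CAC (His): third position 2-fold.
Codon 2 ATC (Ile): third position 3-fold.
Codon 3 CAG (Gln): third position 2-fold.
Codon 4 ATG (Met): third position 1-fold.
Codon 5 CCG (Pro): third position 4-fold.
Codon 6 TCG (Ser): third position 4-fold.
Codon 7 AGG (Arg): third position 2-fold.
Codon 8 GGG (Gly): third position 4-fold.
Four-fold degenerate third positions: 3.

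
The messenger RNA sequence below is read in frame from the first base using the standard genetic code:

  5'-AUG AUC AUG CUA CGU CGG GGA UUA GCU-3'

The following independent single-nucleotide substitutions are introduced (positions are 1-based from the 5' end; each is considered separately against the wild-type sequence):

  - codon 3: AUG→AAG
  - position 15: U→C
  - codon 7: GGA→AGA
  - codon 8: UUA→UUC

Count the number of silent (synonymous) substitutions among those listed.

Codon 3: AUG (Met) → AAG (Lys) — missense.
Codon 5: CGU (Arg) → CGC (Arg) — synonymous.
Codon 7: GGA (Gly) → AGA (Arg) — missense.
Codon 8: UUA (Leu) → UUC (Phe) — missense.
Synonymous: 1 of 4.

1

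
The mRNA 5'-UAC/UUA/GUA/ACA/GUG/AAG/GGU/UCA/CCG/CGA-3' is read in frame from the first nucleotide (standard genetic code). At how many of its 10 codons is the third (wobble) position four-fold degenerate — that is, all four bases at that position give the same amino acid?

Codon 1 UAC (Tyr): third position 2-fold.
Codon 2 UUA (Leu): third position 2-fold.
Codon 3 GUA (Val): third position 4-fold.
Codon 4 ACA (Thr): third position 4-fold.
Codon 5 GUG (Val): third position 4-fold.
Codon 6 AAG (Lys): third position 2-fold.
Codon 7 GGU (Gly): third position 4-fold.
Codon 8 UCA (Ser): third position 4-fold.
Codon 9 CCG (Pro): third position 4-fold.
Codon 10 CGA (Arg): third position 4-fold.
Four-fold degenerate third positions: 7.

7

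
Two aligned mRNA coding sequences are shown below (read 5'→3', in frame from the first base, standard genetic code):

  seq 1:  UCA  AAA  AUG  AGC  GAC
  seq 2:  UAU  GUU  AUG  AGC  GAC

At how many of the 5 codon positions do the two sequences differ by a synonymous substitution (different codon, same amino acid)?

0

Codon 1: UCA Ser / UAU Tyr — nonsynonymous.
Codon 2: AAA Lys / GUU Val — nonsynonymous.
Codon 3: AUG Met / AUG Met — identical.
Codon 4: AGC Ser / AGC Ser — identical.
Codon 5: GAC Asp / GAC Asp — identical.
Synonymous differences: 0.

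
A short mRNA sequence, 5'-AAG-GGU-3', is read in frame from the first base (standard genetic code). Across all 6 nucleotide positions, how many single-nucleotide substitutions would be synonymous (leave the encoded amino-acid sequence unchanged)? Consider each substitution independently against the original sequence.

Codon 1 (AAG, Lys): 1 synonymous substitution.
Codon 2 (GGU, Gly): 3 synonymous substitutions.
Total: 1 + 3 = 4.

4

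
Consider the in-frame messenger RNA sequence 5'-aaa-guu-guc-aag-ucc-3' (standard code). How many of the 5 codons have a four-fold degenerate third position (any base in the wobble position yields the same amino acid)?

Codon 1 AAA (Lys): third position 2-fold.
Codon 2 GUU (Val): third position 4-fold.
Codon 3 GUC (Val): third position 4-fold.
Codon 4 AAG (Lys): third position 2-fold.
Codon 5 UCC (Ser): third position 4-fold.
Four-fold degenerate third positions: 3.

3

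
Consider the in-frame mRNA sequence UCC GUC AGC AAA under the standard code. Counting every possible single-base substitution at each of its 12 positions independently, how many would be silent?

Codon 1 (UCC, Ser): 3 synonymous substitutions.
Codon 2 (GUC, Val): 3 synonymous substitutions.
Codon 3 (AGC, Ser): 1 synonymous substitution.
Codon 4 (AAA, Lys): 1 synonymous substitution.
Total: 3 + 3 + 1 + 1 = 8.

8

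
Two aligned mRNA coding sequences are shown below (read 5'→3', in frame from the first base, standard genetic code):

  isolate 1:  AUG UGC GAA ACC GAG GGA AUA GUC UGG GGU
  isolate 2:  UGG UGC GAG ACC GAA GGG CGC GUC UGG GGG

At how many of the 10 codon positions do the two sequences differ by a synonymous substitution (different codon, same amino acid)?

4

Codon 1: AUG Met / UGG Trp — nonsynonymous.
Codon 2: UGC Cys / UGC Cys — identical.
Codon 3: GAA Glu / GAG Glu — synonymous.
Codon 4: ACC Thr / ACC Thr — identical.
Codon 5: GAG Glu / GAA Glu — synonymous.
Codon 6: GGA Gly / GGG Gly — synonymous.
Codon 7: AUA Ile / CGC Arg — nonsynonymous.
Codon 8: GUC Val / GUC Val — identical.
Codon 9: UGG Trp / UGG Trp — identical.
Codon 10: GGU Gly / GGG Gly — synonymous.
Synonymous differences: 4.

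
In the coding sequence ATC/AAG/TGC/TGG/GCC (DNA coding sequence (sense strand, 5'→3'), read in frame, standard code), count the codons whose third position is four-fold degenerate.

Codon 1 ATC (Ile): third position 3-fold.
Codon 2 AAG (Lys): third position 2-fold.
Codon 3 TGC (Cys): third position 2-fold.
Codon 4 TGG (Trp): third position 1-fold.
Codon 5 GCC (Ala): third position 4-fold.
Four-fold degenerate third positions: 1.

1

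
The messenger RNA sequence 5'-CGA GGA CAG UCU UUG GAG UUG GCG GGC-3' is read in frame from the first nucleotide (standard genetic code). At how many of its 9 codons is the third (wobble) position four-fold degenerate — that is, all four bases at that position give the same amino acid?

5

Codon 1 CGA (Arg): third position 4-fold.
Codon 2 GGA (Gly): third position 4-fold.
Codon 3 CAG (Gln): third position 2-fold.
Codon 4 UCU (Ser): third position 4-fold.
Codon 5 UUG (Leu): third position 2-fold.
Codon 6 GAG (Glu): third position 2-fold.
Codon 7 UUG (Leu): third position 2-fold.
Codon 8 GCG (Ala): third position 4-fold.
Codon 9 GGC (Gly): third position 4-fold.
Four-fold degenerate third positions: 5.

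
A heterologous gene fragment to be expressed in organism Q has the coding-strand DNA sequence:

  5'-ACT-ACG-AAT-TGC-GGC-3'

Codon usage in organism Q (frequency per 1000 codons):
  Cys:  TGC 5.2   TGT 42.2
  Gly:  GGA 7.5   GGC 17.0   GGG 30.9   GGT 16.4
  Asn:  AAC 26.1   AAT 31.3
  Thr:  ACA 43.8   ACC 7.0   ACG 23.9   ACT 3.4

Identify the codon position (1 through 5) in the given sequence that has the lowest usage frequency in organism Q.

1

Codon 1 ACT (Thr): 3.4 per 1000.
Codon 2 ACG (Thr): 23.9 per 1000.
Codon 3 AAT (Asn): 31.3 per 1000.
Codon 4 TGC (Cys): 5.2 per 1000.
Codon 5 GGC (Gly): 17.0 per 1000.
Lowest frequency is 3.4 at codon 1.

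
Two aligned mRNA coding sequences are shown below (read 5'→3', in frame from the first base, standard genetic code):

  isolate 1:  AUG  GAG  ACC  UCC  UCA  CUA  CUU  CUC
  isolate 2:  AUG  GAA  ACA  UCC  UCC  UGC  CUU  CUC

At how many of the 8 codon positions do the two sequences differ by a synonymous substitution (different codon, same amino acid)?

3

Codon 1: AUG Met / AUG Met — identical.
Codon 2: GAG Glu / GAA Glu — synonymous.
Codon 3: ACC Thr / ACA Thr — synonymous.
Codon 4: UCC Ser / UCC Ser — identical.
Codon 5: UCA Ser / UCC Ser — synonymous.
Codon 6: CUA Leu / UGC Cys — nonsynonymous.
Codon 7: CUU Leu / CUU Leu — identical.
Codon 8: CUC Leu / CUC Leu — identical.
Synonymous differences: 3.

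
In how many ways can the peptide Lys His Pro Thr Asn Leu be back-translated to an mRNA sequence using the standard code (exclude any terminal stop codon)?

768

Lys: 2 codons.
His: 2 codons.
Pro: 4 codons.
Thr: 4 codons.
Asn: 2 codons.
Leu: 6 codons.
2 × 2 × 4 × 4 × 2 × 6 = 768.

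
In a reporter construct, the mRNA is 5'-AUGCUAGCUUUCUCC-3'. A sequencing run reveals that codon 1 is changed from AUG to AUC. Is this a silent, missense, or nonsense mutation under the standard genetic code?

Position 3 falls in codon 1: AUG → Met.
After the substitution the codon is AUC → Ile.
Met ≠ Ile, so this is a missense mutation.

missense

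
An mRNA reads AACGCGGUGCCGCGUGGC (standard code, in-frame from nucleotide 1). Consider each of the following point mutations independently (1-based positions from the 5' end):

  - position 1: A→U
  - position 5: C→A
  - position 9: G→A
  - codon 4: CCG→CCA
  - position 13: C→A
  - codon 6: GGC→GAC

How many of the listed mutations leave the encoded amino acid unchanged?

Codon 1: AAC (Asn) → UAC (Tyr) — missense.
Codon 2: GCG (Ala) → GAG (Glu) — missense.
Codon 3: GUG (Val) → GUA (Val) — synonymous.
Codon 4: CCG (Pro) → CCA (Pro) — synonymous.
Codon 5: CGU (Arg) → AGU (Ser) — missense.
Codon 6: GGC (Gly) → GAC (Asp) — missense.
Synonymous: 2 of 6.

2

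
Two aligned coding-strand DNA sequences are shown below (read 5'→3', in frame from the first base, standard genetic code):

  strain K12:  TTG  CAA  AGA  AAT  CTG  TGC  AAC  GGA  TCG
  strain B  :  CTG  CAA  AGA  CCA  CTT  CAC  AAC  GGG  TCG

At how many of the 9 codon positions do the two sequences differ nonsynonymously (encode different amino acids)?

Codon 1: TTG Leu / CTG Leu — synonymous.
Codon 2: CAA Gln / CAA Gln — identical.
Codon 3: AGA Arg / AGA Arg — identical.
Codon 4: AAT Asn / CCA Pro — nonsynonymous.
Codon 5: CTG Leu / CTT Leu — synonymous.
Codon 6: TGC Cys / CAC His — nonsynonymous.
Codon 7: AAC Asn / AAC Asn — identical.
Codon 8: GGA Gly / GGG Gly — synonymous.
Codon 9: TCG Ser / TCG Ser — identical.
Nonsynonymous differences: 2.

2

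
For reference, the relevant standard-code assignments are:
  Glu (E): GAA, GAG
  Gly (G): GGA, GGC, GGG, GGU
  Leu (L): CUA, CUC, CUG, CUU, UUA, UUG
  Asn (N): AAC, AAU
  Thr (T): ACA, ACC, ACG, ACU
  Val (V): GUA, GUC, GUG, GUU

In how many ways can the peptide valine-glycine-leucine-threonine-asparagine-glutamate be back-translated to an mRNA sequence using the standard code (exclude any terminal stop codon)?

1536

Val: 4 codons.
Gly: 4 codons.
Leu: 6 codons.
Thr: 4 codons.
Asn: 2 codons.
Glu: 2 codons.
4 × 4 × 6 × 4 × 2 × 2 = 1536.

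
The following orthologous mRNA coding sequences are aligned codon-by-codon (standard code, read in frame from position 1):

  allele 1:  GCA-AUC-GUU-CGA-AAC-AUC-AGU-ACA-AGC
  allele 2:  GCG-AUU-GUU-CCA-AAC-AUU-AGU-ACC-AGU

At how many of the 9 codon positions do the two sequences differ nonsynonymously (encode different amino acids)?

Codon 1: GCA Ala / GCG Ala — synonymous.
Codon 2: AUC Ile / AUU Ile — synonymous.
Codon 3: GUU Val / GUU Val — identical.
Codon 4: CGA Arg / CCA Pro — nonsynonymous.
Codon 5: AAC Asn / AAC Asn — identical.
Codon 6: AUC Ile / AUU Ile — synonymous.
Codon 7: AGU Ser / AGU Ser — identical.
Codon 8: ACA Thr / ACC Thr — synonymous.
Codon 9: AGC Ser / AGU Ser — synonymous.
Nonsynonymous differences: 1.

1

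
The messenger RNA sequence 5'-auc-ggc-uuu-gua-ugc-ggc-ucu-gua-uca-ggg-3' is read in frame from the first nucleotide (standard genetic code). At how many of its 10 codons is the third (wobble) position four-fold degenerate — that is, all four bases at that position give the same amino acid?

Codon 1 AUC (Ile): third position 3-fold.
Codon 2 GGC (Gly): third position 4-fold.
Codon 3 UUU (Phe): third position 2-fold.
Codon 4 GUA (Val): third position 4-fold.
Codon 5 UGC (Cys): third position 2-fold.
Codon 6 GGC (Gly): third position 4-fold.
Codon 7 UCU (Ser): third position 4-fold.
Codon 8 GUA (Val): third position 4-fold.
Codon 9 UCA (Ser): third position 4-fold.
Codon 10 GGG (Gly): third position 4-fold.
Four-fold degenerate third positions: 7.

7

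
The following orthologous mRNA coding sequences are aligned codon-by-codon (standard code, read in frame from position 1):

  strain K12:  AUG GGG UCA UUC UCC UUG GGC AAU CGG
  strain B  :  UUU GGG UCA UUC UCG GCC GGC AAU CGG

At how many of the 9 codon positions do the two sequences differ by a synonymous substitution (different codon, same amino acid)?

Codon 1: AUG Met / UUU Phe — nonsynonymous.
Codon 2: GGG Gly / GGG Gly — identical.
Codon 3: UCA Ser / UCA Ser — identical.
Codon 4: UUC Phe / UUC Phe — identical.
Codon 5: UCC Ser / UCG Ser — synonymous.
Codon 6: UUG Leu / GCC Ala — nonsynonymous.
Codon 7: GGC Gly / GGC Gly — identical.
Codon 8: AAU Asn / AAU Asn — identical.
Codon 9: CGG Arg / CGG Arg — identical.
Synonymous differences: 1.

1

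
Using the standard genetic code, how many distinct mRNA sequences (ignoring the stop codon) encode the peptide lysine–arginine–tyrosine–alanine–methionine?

Lys: 2 codons.
Arg: 6 codons.
Tyr: 2 codons.
Ala: 4 codons.
Met: 1 codon.
2 × 6 × 2 × 4 × 1 = 96.

96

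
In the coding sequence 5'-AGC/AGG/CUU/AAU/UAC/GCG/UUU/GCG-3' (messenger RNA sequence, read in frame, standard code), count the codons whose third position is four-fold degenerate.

3

Codon 1 AGC (Ser): third position 2-fold.
Codon 2 AGG (Arg): third position 2-fold.
Codon 3 CUU (Leu): third position 4-fold.
Codon 4 AAU (Asn): third position 2-fold.
Codon 5 UAC (Tyr): third position 2-fold.
Codon 6 GCG (Ala): third position 4-fold.
Codon 7 UUU (Phe): third position 2-fold.
Codon 8 GCG (Ala): third position 4-fold.
Four-fold degenerate third positions: 3.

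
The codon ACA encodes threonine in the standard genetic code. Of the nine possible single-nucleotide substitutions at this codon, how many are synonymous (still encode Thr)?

Position 1: none → 0 synonymous.
Position 2: none → 0 synonymous.
Position 3: ACT, ACC, ACG → 3 synonymous.
Total: 0 + 0 + 3 = 3.

3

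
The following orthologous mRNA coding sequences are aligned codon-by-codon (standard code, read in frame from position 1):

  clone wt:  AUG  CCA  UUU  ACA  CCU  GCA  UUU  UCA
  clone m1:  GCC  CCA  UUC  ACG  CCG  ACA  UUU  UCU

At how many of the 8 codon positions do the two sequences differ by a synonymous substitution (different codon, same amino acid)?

4

Codon 1: AUG Met / GCC Ala — nonsynonymous.
Codon 2: CCA Pro / CCA Pro — identical.
Codon 3: UUU Phe / UUC Phe — synonymous.
Codon 4: ACA Thr / ACG Thr — synonymous.
Codon 5: CCU Pro / CCG Pro — synonymous.
Codon 6: GCA Ala / ACA Thr — nonsynonymous.
Codon 7: UUU Phe / UUU Phe — identical.
Codon 8: UCA Ser / UCU Ser — synonymous.
Synonymous differences: 4.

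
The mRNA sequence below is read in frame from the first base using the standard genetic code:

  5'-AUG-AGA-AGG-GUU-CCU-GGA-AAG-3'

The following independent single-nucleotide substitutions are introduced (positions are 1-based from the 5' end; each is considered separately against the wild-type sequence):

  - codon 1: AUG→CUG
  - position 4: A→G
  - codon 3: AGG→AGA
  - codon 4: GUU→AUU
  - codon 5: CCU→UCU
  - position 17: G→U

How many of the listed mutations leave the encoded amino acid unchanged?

Codon 1: AUG (Met) → CUG (Leu) — missense.
Codon 2: AGA (Arg) → GGA (Gly) — missense.
Codon 3: AGG (Arg) → AGA (Arg) — synonymous.
Codon 4: GUU (Val) → AUU (Ile) — missense.
Codon 5: CCU (Pro) → UCU (Ser) — missense.
Codon 6: GGA (Gly) → GUA (Val) — missense.
Synonymous: 1 of 6.

1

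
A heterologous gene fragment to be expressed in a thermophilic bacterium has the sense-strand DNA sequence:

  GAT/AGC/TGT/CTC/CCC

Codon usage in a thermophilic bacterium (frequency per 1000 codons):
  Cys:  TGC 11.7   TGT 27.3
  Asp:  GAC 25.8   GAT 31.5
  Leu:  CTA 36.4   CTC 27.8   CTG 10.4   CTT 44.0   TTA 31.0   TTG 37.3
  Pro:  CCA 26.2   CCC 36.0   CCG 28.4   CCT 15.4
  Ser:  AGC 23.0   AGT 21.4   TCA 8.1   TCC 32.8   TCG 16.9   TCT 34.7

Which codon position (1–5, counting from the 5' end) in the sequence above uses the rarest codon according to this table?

Codon 1 GAT (Asp): 31.5 per 1000.
Codon 2 AGC (Ser): 23.0 per 1000.
Codon 3 TGT (Cys): 27.3 per 1000.
Codon 4 CTC (Leu): 27.8 per 1000.
Codon 5 CCC (Pro): 36.0 per 1000.
Lowest frequency is 23.0 at codon 2.

2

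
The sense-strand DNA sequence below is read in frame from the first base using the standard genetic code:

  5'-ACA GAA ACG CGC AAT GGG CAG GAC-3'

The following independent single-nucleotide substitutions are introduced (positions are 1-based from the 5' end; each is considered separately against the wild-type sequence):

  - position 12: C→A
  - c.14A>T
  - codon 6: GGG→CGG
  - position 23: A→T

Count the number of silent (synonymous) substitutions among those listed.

1

Codon 4: CGC (Arg) → CGA (Arg) — synonymous.
Codon 5: AAT (Asn) → ATT (Ile) — missense.
Codon 6: GGG (Gly) → CGG (Arg) — missense.
Codon 8: GAC (Asp) → GTC (Val) — missense.
Synonymous: 1 of 4.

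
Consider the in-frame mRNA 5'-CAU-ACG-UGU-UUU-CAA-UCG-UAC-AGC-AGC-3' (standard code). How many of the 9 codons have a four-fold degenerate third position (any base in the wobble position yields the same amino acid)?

Codon 1 CAU (His): third position 2-fold.
Codon 2 ACG (Thr): third position 4-fold.
Codon 3 UGU (Cys): third position 2-fold.
Codon 4 UUU (Phe): third position 2-fold.
Codon 5 CAA (Gln): third position 2-fold.
Codon 6 UCG (Ser): third position 4-fold.
Codon 7 UAC (Tyr): third position 2-fold.
Codon 8 AGC (Ser): third position 2-fold.
Codon 9 AGC (Ser): third position 2-fold.
Four-fold degenerate third positions: 2.

2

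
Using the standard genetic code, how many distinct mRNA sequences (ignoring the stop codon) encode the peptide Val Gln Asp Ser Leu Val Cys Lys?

9216

Val: 4 codons.
Gln: 2 codons.
Asp: 2 codons.
Ser: 6 codons.
Leu: 6 codons.
Val: 4 codons.
Cys: 2 codons.
Lys: 2 codons.
4 × 2 × 2 × 6 × 6 × 4 × 2 × 2 = 9216.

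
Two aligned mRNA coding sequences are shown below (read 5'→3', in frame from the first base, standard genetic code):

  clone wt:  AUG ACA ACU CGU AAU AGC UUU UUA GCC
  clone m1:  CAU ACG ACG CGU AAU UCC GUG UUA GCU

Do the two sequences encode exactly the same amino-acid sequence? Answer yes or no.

Codon 1: AUG Met / CAU His — nonsynonymous.
Codon 2: ACA Thr / ACG Thr — synonymous.
Codon 3: ACU Thr / ACG Thr — synonymous.
Codon 4: CGU Arg / CGU Arg — identical.
Codon 5: AAU Asn / AAU Asn — identical.
Codon 6: AGC Ser / UCC Ser — synonymous.
Codon 7: UUU Phe / GUG Val — nonsynonymous.
Codon 8: UUA Leu / UUA Leu — identical.
Codon 9: GCC Ala / GCU Ala — synonymous.
Nonsynonymous differences: 2 → different protein.

no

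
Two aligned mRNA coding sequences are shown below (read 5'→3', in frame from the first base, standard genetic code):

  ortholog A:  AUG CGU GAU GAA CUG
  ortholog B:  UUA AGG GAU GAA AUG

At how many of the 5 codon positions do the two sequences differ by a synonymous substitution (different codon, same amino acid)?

Codon 1: AUG Met / UUA Leu — nonsynonymous.
Codon 2: CGU Arg / AGG Arg — synonymous.
Codon 3: GAU Asp / GAU Asp — identical.
Codon 4: GAA Glu / GAA Glu — identical.
Codon 5: CUG Leu / AUG Met — nonsynonymous.
Synonymous differences: 1.

1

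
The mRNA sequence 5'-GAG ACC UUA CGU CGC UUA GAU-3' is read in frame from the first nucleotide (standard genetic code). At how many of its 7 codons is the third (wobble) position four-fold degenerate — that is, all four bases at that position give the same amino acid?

3

Codon 1 GAG (Glu): third position 2-fold.
Codon 2 ACC (Thr): third position 4-fold.
Codon 3 UUA (Leu): third position 2-fold.
Codon 4 CGU (Arg): third position 4-fold.
Codon 5 CGC (Arg): third position 4-fold.
Codon 6 UUA (Leu): third position 2-fold.
Codon 7 GAU (Asp): third position 2-fold.
Four-fold degenerate third positions: 3.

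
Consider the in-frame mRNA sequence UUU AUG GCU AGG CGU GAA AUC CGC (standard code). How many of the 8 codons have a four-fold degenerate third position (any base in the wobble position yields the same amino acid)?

Codon 1 UUU (Phe): third position 2-fold.
Codon 2 AUG (Met): third position 1-fold.
Codon 3 GCU (Ala): third position 4-fold.
Codon 4 AGG (Arg): third position 2-fold.
Codon 5 CGU (Arg): third position 4-fold.
Codon 6 GAA (Glu): third position 2-fold.
Codon 7 AUC (Ile): third position 3-fold.
Codon 8 CGC (Arg): third position 4-fold.
Four-fold degenerate third positions: 3.

3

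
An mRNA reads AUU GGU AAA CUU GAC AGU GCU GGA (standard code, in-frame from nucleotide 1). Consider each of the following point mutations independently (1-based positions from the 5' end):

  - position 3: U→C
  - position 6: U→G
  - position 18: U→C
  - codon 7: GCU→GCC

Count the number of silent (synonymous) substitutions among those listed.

4

Codon 1: AUU (Ile) → AUC (Ile) — synonymous.
Codon 2: GGU (Gly) → GGG (Gly) — synonymous.
Codon 6: AGU (Ser) → AGC (Ser) — synonymous.
Codon 7: GCU (Ala) → GCC (Ala) — synonymous.
Synonymous: 4 of 4.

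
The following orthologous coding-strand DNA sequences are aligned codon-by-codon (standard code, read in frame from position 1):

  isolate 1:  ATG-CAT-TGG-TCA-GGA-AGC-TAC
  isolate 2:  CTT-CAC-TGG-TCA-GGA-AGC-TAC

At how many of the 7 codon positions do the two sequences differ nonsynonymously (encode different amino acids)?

1

Codon 1: ATG Met / CTT Leu — nonsynonymous.
Codon 2: CAT His / CAC His — synonymous.
Codon 3: TGG Trp / TGG Trp — identical.
Codon 4: TCA Ser / TCA Ser — identical.
Codon 5: GGA Gly / GGA Gly — identical.
Codon 6: AGC Ser / AGC Ser — identical.
Codon 7: TAC Tyr / TAC Tyr — identical.
Nonsynonymous differences: 1.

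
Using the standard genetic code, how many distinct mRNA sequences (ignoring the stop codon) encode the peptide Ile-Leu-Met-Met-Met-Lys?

Ile: 3 codons.
Leu: 6 codons.
Met: 1 codon.
Met: 1 codon.
Met: 1 codon.
Lys: 2 codons.
3 × 6 × 1 × 1 × 1 × 2 = 36.

36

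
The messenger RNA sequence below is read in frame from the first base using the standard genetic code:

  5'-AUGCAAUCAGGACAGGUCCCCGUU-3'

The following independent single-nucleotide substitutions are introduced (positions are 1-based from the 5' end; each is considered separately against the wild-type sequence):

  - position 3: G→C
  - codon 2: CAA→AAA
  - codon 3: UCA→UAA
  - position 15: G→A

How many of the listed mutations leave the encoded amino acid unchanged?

1

Codon 1: AUG (Met) → AUC (Ile) — missense.
Codon 2: CAA (Gln) → AAA (Lys) — missense.
Codon 3: UCA (Ser) → UAA (Stop) — nonsense.
Codon 5: CAG (Gln) → CAA (Gln) — synonymous.
Synonymous: 1 of 4.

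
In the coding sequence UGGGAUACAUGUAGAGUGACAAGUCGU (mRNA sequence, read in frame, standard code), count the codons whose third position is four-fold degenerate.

Codon 1 UGG (Trp): third position 1-fold.
Codon 2 GAU (Asp): third position 2-fold.
Codon 3 ACA (Thr): third position 4-fold.
Codon 4 UGU (Cys): third position 2-fold.
Codon 5 AGA (Arg): third position 2-fold.
Codon 6 GUG (Val): third position 4-fold.
Codon 7 ACA (Thr): third position 4-fold.
Codon 8 AGU (Ser): third position 2-fold.
Codon 9 CGU (Arg): third position 4-fold.
Four-fold degenerate third positions: 4.

4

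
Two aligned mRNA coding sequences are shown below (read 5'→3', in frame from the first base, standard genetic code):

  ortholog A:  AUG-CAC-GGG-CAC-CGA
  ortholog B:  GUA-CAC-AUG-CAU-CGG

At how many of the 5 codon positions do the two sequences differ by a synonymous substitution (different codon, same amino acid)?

Codon 1: AUG Met / GUA Val — nonsynonymous.
Codon 2: CAC His / CAC His — identical.
Codon 3: GGG Gly / AUG Met — nonsynonymous.
Codon 4: CAC His / CAU His — synonymous.
Codon 5: CGA Arg / CGG Arg — synonymous.
Synonymous differences: 2.

2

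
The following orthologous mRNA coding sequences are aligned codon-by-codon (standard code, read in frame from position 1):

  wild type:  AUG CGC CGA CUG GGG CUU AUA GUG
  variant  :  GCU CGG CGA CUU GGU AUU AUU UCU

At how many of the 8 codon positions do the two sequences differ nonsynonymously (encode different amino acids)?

Codon 1: AUG Met / GCU Ala — nonsynonymous.
Codon 2: CGC Arg / CGG Arg — synonymous.
Codon 3: CGA Arg / CGA Arg — identical.
Codon 4: CUG Leu / CUU Leu — synonymous.
Codon 5: GGG Gly / GGU Gly — synonymous.
Codon 6: CUU Leu / AUU Ile — nonsynonymous.
Codon 7: AUA Ile / AUU Ile — synonymous.
Codon 8: GUG Val / UCU Ser — nonsynonymous.
Nonsynonymous differences: 3.

3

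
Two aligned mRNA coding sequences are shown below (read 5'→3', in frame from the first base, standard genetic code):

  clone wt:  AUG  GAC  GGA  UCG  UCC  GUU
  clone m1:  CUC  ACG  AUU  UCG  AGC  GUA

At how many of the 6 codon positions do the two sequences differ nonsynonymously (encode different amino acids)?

3

Codon 1: AUG Met / CUC Leu — nonsynonymous.
Codon 2: GAC Asp / ACG Thr — nonsynonymous.
Codon 3: GGA Gly / AUU Ile — nonsynonymous.
Codon 4: UCG Ser / UCG Ser — identical.
Codon 5: UCC Ser / AGC Ser — synonymous.
Codon 6: GUU Val / GUA Val — synonymous.
Nonsynonymous differences: 3.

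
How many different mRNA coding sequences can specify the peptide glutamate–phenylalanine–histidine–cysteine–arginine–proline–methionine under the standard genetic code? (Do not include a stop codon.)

Glu: 2 codons.
Phe: 2 codons.
His: 2 codons.
Cys: 2 codons.
Arg: 6 codons.
Pro: 4 codons.
Met: 1 codon.
2 × 2 × 2 × 2 × 6 × 4 × 1 = 384.

384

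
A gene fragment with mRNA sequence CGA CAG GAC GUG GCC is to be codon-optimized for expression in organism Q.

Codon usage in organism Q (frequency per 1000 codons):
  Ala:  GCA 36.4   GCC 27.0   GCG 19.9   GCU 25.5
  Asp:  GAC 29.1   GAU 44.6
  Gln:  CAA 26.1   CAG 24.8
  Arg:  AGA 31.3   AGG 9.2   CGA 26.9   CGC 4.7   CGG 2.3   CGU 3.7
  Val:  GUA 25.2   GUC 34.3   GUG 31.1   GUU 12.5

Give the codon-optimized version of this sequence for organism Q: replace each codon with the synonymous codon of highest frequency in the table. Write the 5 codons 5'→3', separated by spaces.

Codon 1 (Arg): best is AGA at 31.3.
Codon 2 (Gln): best is CAA at 26.1.
Codon 3 (Asp): best is GAU at 44.6.
Codon 4 (Val): best is GUC at 34.3.
Codon 5 (Ala): best is GCA at 36.4.

AGA CAA GAU GUC GCA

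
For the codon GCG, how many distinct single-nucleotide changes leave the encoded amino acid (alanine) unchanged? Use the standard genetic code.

3

Position 1: none → 0 synonymous.
Position 2: none → 0 synonymous.
Position 3: GCU, GCC, GCA → 3 synonymous.
Total: 0 + 0 + 3 = 3.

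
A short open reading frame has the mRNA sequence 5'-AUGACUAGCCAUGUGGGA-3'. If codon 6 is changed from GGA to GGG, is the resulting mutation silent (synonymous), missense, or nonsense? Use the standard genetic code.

Position 18 falls in codon 6: GGA → Gly.
After the substitution the codon is GGG → Gly.
Both encode Gly, so the change is synonymous.

silent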